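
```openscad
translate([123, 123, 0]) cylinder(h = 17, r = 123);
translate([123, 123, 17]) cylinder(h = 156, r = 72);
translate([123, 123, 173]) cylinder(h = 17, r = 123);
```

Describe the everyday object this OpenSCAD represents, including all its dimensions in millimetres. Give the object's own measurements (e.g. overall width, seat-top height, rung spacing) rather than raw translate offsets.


A spool: two coaxial disc flanges of radius 123 mm and thickness 17 mm, joined by a core cylinder of radius 72 mm and height 156 mm. The lower flange rests on z = 0 and the three cylinders share a vertical axis.


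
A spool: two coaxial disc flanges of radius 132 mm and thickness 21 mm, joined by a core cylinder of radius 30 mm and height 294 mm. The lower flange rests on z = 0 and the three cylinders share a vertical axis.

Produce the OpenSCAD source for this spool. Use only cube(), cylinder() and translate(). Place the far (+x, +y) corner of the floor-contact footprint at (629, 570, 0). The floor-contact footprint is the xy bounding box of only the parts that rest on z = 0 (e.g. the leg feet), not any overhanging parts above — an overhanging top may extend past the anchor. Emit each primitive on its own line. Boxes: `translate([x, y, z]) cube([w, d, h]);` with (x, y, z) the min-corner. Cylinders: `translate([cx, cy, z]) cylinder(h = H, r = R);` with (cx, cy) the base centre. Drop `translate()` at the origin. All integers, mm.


translate([497, 438, 0]) cylinder(h = 21, r = 132);
translate([497, 438, 21]) cylinder(h = 294, r = 30);
translate([497, 438, 315]) cylinder(h = 21, r = 132);


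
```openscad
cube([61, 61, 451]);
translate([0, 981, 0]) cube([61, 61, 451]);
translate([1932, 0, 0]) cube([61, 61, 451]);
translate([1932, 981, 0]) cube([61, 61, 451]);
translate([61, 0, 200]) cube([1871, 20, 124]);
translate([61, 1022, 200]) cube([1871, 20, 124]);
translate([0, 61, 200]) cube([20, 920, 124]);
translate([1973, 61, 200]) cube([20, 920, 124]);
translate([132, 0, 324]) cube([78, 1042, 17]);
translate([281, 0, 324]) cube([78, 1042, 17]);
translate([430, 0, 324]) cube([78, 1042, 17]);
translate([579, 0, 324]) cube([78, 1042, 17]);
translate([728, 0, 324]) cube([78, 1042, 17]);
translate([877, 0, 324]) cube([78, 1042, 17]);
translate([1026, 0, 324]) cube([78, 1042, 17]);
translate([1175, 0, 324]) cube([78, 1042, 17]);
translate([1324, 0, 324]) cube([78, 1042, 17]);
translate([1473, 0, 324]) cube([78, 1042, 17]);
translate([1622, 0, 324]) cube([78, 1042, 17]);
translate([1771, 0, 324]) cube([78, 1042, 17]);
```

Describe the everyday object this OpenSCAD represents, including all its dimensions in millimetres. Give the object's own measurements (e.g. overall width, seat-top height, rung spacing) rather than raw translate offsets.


A bed frame 1993 mm long (x) by 1042 mm wide (y). Four 61×61 mm corner posts, 451 mm tall, at the corners of the footprint. Four rails of 20 mm thickness and 124 mm height run between adjacent posts with their undersides at z = 200 mm, their outer faces flush with the outside of the frame (the two x-running rails run between the posts' inner faces; the two y-running rails run between the posts' inner faces). 12 slats, each 78 mm wide (x) and 17 mm thick, lie across the top of the two x-running rails, running the full 1042 mm width of the frame in y; along x they sit between the end posts with a 71 mm gap after the −x posts and between neighbouring slats, leaving 83 mm before the +x posts.


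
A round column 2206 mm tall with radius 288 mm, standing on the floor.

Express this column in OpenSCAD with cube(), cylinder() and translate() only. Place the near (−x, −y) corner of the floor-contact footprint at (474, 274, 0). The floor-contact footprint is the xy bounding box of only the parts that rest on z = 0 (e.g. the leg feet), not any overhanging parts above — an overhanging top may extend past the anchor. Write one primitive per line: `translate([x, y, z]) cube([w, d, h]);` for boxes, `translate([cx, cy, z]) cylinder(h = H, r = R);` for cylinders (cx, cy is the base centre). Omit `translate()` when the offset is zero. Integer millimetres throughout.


translate([762, 562, 0]) cylinder(h = 2206, r = 288);


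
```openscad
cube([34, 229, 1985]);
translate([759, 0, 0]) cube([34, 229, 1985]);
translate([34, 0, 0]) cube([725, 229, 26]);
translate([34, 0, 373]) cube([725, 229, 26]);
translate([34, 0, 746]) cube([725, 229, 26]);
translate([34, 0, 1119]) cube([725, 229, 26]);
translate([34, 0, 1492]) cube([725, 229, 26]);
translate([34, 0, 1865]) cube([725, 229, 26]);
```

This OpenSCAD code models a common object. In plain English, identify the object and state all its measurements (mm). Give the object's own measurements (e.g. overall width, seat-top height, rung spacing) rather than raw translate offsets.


An open bookshelf. Two side panels, each 34 mm thick, 229 mm deep and 1985 mm tall, stand 793 mm apart (outside-to-outside). Between them sit 6 shelves, each 26 mm thick and 229 mm deep, spanning the full gap between the sides. The bottom shelf rests on the floor (its underside at z = 0) and the clear gap between one shelf's top and the next shelf's underside is 347 mm.


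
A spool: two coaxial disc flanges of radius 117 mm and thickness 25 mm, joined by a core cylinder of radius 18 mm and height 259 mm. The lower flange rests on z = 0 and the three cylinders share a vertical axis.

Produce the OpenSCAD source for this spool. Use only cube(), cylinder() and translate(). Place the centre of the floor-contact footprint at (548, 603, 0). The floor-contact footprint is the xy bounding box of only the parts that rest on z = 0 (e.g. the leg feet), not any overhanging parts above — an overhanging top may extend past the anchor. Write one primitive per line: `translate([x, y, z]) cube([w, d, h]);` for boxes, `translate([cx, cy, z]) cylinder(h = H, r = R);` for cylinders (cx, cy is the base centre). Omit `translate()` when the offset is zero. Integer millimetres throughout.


translate([548, 603, 0]) cylinder(h = 25, r = 117);
translate([548, 603, 25]) cylinder(h = 259, r = 18);
translate([548, 603, 284]) cylinder(h = 25, r = 117);


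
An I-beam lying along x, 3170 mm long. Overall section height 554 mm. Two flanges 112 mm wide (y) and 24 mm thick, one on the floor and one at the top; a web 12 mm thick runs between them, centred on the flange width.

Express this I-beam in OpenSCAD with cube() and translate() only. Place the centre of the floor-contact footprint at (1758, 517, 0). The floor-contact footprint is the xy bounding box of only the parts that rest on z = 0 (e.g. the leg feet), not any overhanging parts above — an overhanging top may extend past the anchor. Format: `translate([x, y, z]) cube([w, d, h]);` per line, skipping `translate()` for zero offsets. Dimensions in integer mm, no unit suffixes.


translate([173, 461, 0]) cube([3170, 112, 24]);
translate([173, 511, 24]) cube([3170, 12, 506]);
translate([173, 461, 530]) cube([3170, 112, 24]);


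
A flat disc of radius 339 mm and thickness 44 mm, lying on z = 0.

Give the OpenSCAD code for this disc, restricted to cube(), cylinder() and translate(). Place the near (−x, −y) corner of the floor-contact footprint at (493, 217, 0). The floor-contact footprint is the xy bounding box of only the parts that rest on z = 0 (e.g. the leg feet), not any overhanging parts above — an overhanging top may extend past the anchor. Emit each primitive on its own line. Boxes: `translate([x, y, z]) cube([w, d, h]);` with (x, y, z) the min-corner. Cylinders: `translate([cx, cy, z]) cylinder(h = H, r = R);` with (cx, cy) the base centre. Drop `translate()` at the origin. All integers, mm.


translate([832, 556, 0]) cylinder(h = 44, r = 339);


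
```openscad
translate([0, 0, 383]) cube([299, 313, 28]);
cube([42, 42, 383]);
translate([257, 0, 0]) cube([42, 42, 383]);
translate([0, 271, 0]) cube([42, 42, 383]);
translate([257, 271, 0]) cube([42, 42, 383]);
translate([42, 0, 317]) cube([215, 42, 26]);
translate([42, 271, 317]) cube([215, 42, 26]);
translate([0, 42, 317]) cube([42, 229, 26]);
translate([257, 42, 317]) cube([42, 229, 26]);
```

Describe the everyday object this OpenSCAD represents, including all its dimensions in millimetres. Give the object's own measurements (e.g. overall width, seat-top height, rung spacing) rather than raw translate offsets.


A four-legged stool. The seat is a 299×313×28 mm slab whose top surface is at z = 411 mm; four square legs, each 42×42 mm in cross-section, run from the floor (z = 0) to the underside of the seat, each flush with a corner of the seat. Four stretchers, 42 mm wide and 26 mm tall, connect adjacent legs with their undersides at z = 317 mm, each running between the inner faces of the legs it joins and aligned with the legs' outer faces on the other axis.


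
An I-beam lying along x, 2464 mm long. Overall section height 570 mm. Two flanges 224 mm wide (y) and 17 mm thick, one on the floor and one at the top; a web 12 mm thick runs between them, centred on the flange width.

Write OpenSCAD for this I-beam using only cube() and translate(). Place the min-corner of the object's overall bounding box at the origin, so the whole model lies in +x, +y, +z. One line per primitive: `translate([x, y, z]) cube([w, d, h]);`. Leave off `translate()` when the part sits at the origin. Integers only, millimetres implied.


cube([2464, 224, 17]);
translate([0, 106, 17]) cube([2464, 12, 536]);
translate([0, 0, 553]) cube([2464, 224, 17]);


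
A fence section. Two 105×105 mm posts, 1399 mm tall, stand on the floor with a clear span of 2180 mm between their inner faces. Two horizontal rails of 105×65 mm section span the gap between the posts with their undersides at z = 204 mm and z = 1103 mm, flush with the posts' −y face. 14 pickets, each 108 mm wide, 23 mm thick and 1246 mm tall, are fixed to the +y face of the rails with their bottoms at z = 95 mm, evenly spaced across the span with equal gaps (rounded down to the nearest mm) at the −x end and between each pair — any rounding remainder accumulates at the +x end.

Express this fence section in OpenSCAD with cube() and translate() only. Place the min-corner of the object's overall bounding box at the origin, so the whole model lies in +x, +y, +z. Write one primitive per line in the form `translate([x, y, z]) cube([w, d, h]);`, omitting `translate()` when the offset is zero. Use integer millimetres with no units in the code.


cube([105, 105, 1399]);
translate([2285, 0, 0]) cube([105, 105, 1399]);
translate([105, 0, 204]) cube([2180, 105, 65]);
translate([105, 0, 1103]) cube([2180, 105, 65]);
translate([149, 105, 95]) cube([108, 23, 1246]);
translate([301, 105, 95]) cube([108, 23, 1246]);
translate([453, 105, 95]) cube([108, 23, 1246]);
translate([605, 105, 95]) cube([108, 23, 1246]);
translate([757, 105, 95]) cube([108, 23, 1246]);
translate([909, 105, 95]) cube([108, 23, 1246]);
translate([1061, 105, 95]) cube([108, 23, 1246]);
translate([1213, 105, 95]) cube([108, 23, 1246]);
translate([1365, 105, 95]) cube([108, 23, 1246]);
translate([1517, 105, 95]) cube([108, 23, 1246]);
translate([1669, 105, 95]) cube([108, 23, 1246]);
translate([1821, 105, 95]) cube([108, 23, 1246]);
translate([1973, 105, 95]) cube([108, 23, 1246]);
translate([2125, 105, 95]) cube([108, 23, 1246]);


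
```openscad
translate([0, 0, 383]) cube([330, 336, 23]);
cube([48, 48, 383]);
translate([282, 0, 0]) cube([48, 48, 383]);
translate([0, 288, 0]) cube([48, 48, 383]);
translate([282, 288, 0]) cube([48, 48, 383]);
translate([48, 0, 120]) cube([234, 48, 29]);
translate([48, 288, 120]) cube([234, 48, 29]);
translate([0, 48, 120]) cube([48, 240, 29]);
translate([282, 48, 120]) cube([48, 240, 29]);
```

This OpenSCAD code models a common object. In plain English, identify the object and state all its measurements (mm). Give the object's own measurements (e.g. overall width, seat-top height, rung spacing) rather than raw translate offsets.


A simple wooden stool: a rectangular seat 330 mm (x) by 336 mm (y), 23 mm thick, top face at z = 406 mm, on four square legs, each 48×48 mm in cross-section. The legs rest on z = 0, each flush with a corner of the seat. Four stretchers, 48 mm wide and 29 mm tall, connect adjacent legs with their undersides at z = 120 mm, each running between the inner faces of the legs it joins and aligned with the legs' outer faces on the other axis.


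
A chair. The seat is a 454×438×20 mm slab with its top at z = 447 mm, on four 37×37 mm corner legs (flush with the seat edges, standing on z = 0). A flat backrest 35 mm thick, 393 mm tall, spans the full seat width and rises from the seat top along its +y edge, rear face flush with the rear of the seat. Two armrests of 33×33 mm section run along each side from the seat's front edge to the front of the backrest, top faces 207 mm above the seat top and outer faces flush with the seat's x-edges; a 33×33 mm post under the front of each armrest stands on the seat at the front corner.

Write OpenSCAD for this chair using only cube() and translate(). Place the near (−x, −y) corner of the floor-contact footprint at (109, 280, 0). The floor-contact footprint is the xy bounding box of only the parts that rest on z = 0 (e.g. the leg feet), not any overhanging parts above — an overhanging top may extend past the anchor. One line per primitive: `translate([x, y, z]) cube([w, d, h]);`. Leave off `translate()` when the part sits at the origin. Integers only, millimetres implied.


translate([109, 280, 427]) cube([454, 438, 20]);
translate([109, 280, 0]) cube([37, 37, 427]);
translate([526, 280, 0]) cube([37, 37, 427]);
translate([109, 681, 0]) cube([37, 37, 427]);
translate([526, 681, 0]) cube([37, 37, 427]);
translate([109, 683, 447]) cube([454, 35, 393]);
translate([109, 280, 621]) cube([33, 403, 33]);
translate([530, 280, 621]) cube([33, 403, 33]);
translate([109, 280, 447]) cube([33, 33, 174]);
translate([530, 280, 447]) cube([33, 33, 174]);


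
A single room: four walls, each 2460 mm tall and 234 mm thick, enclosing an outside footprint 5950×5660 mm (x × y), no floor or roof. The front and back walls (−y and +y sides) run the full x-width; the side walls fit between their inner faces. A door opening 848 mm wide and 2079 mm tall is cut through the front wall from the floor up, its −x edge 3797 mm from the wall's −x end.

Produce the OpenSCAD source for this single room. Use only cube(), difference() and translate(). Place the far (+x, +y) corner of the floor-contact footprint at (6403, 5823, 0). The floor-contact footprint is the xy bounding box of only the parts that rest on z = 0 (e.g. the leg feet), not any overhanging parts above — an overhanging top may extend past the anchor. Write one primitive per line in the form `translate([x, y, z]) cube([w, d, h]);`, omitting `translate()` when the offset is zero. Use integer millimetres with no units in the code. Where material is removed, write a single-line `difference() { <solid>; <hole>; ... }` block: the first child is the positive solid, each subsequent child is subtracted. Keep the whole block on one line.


difference() { translate([453, 163, 0]) cube([5950, 234, 2460]); translate([4250, 163, 0]) cube([848, 234, 2079]); }
translate([453, 5589, 0]) cube([5950, 234, 2460]);
translate([453, 397, 0]) cube([234, 5192, 2460]);
translate([6169, 397, 0]) cube([234, 5192, 2460]);


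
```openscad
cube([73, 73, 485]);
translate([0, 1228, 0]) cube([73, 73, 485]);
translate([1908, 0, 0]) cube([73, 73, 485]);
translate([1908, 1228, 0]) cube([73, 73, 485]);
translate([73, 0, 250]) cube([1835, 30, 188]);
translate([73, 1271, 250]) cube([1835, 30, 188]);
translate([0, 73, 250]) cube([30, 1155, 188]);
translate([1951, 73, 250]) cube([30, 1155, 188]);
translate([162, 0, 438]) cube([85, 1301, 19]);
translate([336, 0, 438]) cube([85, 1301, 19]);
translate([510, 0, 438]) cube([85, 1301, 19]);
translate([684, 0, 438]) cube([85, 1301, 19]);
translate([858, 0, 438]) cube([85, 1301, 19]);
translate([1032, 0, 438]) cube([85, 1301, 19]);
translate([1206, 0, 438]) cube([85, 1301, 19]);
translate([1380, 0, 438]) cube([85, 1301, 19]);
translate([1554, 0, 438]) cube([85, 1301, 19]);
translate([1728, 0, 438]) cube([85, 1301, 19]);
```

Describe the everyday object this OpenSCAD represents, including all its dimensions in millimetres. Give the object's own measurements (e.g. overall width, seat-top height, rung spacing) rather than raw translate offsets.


A bed frame 1981 mm long (x) by 1301 mm wide (y). Four 73×73 mm corner posts, 485 mm tall, at the corners of the footprint. Four rails of 30 mm thickness and 188 mm height run between adjacent posts with their undersides at z = 250 mm, their outer faces flush with the outside of the frame (the two x-running rails run between the posts' inner faces; the two y-running rails run between the posts' inner faces). 10 slats, each 85 mm wide (x) and 19 mm thick, lie across the top of the two x-running rails, running the full 1301 mm width of the frame in y; along x they sit between the end posts with a 89 mm gap after the −x posts and between neighbouring slats, leaving 95 mm before the +x posts.


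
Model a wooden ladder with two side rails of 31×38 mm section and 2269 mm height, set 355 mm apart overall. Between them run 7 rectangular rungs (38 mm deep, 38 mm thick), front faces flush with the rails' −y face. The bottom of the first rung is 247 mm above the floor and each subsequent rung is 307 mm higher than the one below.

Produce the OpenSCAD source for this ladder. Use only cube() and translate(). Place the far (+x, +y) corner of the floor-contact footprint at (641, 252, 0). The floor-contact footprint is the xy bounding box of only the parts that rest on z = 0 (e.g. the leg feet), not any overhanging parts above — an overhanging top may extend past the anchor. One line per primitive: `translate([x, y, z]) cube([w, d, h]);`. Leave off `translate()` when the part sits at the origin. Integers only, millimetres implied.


translate([286, 214, 0]) cube([31, 38, 2269]);
translate([610, 214, 0]) cube([31, 38, 2269]);
translate([317, 214, 247]) cube([293, 38, 38]);
translate([317, 214, 554]) cube([293, 38, 38]);
translate([317, 214, 861]) cube([293, 38, 38]);
translate([317, 214, 1168]) cube([293, 38, 38]);
translate([317, 214, 1475]) cube([293, 38, 38]);
translate([317, 214, 1782]) cube([293, 38, 38]);
translate([317, 214, 2089]) cube([293, 38, 38]);


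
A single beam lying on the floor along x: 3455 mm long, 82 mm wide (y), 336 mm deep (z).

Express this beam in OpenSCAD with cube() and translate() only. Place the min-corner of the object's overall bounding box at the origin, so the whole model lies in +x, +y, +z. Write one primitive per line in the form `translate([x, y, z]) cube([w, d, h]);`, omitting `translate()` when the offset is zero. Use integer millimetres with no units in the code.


cube([3455, 82, 336]);


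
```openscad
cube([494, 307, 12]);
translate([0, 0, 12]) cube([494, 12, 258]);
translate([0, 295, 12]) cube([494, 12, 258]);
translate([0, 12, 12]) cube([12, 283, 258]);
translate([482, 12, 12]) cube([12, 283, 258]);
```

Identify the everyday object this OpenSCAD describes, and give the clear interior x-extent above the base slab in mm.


An open box. The internal width is 470 mm.

A 494×307 base slab with four walls standing on it — an open box. The base is 494 mm wide and the walls are 12 mm thick, so the internal width is 494 − 2 × 12 = 470 mm.


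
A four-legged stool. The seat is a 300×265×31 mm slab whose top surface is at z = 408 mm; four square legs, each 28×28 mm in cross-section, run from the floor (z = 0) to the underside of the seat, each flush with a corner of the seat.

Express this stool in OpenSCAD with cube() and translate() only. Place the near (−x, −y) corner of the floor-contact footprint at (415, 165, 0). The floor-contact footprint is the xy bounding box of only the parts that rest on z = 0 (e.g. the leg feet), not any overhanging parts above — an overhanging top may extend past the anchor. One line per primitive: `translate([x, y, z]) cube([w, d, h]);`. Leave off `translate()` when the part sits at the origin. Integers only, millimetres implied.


// leg_h = 408 - 31 = 377
translate([415, 165, 377]) cube([300, 265, 31]);
translate([415, 165, 0]) cube([28, 28, 377]);
translate([687, 165, 0]) cube([28, 28, 377]);
translate([415, 402, 0]) cube([28, 28, 377]);
translate([687, 402, 0]) cube([28, 28, 377]);


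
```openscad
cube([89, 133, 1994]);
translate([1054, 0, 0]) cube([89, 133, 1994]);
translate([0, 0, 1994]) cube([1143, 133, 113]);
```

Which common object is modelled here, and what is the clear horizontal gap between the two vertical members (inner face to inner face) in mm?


A door frame. The clear opening width is 965 mm.

Two 1994 mm tall posts with a header on top — a door frame. The left jamb is 89 mm wide at x = 0; the right jamb starts at x = 1054. The clear opening is 1054 − 89 = 965 mm.


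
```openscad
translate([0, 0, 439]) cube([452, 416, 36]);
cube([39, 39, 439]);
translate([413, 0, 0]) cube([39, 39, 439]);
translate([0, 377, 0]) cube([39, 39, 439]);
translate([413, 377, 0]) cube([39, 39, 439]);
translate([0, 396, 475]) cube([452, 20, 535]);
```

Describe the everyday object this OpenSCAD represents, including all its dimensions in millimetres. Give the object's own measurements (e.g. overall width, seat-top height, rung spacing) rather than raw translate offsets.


A chair. The seat is a 452×416×36 mm slab with its top at z = 475 mm, on four 39×39 mm corner legs (flush with the seat edges, standing on z = 0). A flat backrest 20 mm thick, 535 mm tall, spans the full seat width and rises from the seat top along its +y edge, rear face flush with the rear of the seat.


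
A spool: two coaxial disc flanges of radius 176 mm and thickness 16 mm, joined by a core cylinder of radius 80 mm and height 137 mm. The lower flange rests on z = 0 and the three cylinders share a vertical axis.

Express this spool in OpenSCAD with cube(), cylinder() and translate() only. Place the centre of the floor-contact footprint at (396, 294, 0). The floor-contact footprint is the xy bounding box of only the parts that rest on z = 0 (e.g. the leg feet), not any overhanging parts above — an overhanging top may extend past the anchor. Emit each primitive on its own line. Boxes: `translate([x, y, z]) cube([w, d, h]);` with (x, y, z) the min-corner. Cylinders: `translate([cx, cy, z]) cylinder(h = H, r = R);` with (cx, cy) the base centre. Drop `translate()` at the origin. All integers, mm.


translate([396, 294, 0]) cylinder(h = 16, r = 176);
translate([396, 294, 16]) cylinder(h = 137, r = 80);
translate([396, 294, 153]) cylinder(h = 16, r = 176);


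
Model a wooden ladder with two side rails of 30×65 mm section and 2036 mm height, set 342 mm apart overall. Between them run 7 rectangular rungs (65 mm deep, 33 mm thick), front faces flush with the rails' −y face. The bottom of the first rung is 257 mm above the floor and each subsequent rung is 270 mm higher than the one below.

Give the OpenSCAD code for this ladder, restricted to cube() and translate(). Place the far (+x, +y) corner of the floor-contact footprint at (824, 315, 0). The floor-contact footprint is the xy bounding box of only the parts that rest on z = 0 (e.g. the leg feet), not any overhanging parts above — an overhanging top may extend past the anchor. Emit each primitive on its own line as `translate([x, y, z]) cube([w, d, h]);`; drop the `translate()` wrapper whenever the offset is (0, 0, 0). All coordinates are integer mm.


// rung span = 342 - 2*30 = 282
// rung[k] z = 257 + k*270
translate([482, 250, 0]) cube([30, 65, 2036]);
translate([794, 250, 0]) cube([30, 65, 2036]);
translate([512, 250, 257]) cube([282, 65, 33]);
translate([512, 250, 527]) cube([282, 65, 33]);
translate([512, 250, 797]) cube([282, 65, 33]);
translate([512, 250, 1067]) cube([282, 65, 33]);
translate([512, 250, 1337]) cube([282, 65, 33]);
translate([512, 250, 1607]) cube([282, 65, 33]);
translate([512, 250, 1877]) cube([282, 65, 33]);


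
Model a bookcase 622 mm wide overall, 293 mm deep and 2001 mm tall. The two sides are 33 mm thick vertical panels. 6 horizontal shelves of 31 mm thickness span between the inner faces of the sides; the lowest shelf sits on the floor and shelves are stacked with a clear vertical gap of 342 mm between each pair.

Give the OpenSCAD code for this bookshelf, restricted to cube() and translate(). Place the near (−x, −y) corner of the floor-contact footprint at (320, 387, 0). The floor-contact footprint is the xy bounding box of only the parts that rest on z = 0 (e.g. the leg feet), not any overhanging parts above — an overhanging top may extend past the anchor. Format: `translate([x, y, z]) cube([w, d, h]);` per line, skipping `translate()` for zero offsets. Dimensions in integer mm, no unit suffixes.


translate([320, 387, 0]) cube([33, 293, 2001]);
translate([909, 387, 0]) cube([33, 293, 2001]);
translate([353, 387, 0]) cube([556, 293, 31]);
translate([353, 387, 373]) cube([556, 293, 31]);
translate([353, 387, 746]) cube([556, 293, 31]);
translate([353, 387, 1119]) cube([556, 293, 31]);
translate([353, 387, 1492]) cube([556, 293, 31]);
translate([353, 387, 1865]) cube([556, 293, 31]);


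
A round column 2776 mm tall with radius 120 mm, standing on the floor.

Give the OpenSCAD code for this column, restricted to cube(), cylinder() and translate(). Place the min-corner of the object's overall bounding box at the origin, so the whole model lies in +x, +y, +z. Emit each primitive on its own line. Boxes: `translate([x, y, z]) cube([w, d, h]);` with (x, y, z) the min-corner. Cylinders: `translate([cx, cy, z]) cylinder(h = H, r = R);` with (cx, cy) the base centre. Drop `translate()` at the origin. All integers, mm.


translate([120, 120, 0]) cylinder(h = 2776, r = 120);


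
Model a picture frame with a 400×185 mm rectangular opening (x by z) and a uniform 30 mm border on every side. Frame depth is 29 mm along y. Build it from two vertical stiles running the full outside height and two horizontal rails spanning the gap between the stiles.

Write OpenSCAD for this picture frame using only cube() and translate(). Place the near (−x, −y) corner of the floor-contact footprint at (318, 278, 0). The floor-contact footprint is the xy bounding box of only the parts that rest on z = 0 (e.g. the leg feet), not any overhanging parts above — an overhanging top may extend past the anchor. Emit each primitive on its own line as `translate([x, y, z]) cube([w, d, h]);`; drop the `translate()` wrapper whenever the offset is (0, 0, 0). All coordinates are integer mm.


translate([318, 278, 0]) cube([30, 29, 245]);
translate([748, 278, 0]) cube([30, 29, 245]);
translate([348, 278, 0]) cube([400, 29, 30]);
translate([348, 278, 215]) cube([400, 29, 30]);


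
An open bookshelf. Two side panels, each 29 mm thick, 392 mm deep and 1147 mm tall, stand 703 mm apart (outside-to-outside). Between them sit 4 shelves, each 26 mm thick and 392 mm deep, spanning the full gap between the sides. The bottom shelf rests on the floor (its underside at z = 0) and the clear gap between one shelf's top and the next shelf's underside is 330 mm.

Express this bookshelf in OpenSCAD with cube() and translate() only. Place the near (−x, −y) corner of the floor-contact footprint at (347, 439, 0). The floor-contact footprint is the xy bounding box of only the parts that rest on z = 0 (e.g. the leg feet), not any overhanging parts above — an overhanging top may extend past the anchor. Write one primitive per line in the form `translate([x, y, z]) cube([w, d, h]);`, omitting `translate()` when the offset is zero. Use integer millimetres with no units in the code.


translate([347, 439, 0]) cube([29, 392, 1147]);
translate([1021, 439, 0]) cube([29, 392, 1147]);
translate([376, 439, 0]) cube([645, 392, 26]);
translate([376, 439, 356]) cube([645, 392, 26]);
translate([376, 439, 712]) cube([645, 392, 26]);
translate([376, 439, 1068]) cube([645, 392, 26]);


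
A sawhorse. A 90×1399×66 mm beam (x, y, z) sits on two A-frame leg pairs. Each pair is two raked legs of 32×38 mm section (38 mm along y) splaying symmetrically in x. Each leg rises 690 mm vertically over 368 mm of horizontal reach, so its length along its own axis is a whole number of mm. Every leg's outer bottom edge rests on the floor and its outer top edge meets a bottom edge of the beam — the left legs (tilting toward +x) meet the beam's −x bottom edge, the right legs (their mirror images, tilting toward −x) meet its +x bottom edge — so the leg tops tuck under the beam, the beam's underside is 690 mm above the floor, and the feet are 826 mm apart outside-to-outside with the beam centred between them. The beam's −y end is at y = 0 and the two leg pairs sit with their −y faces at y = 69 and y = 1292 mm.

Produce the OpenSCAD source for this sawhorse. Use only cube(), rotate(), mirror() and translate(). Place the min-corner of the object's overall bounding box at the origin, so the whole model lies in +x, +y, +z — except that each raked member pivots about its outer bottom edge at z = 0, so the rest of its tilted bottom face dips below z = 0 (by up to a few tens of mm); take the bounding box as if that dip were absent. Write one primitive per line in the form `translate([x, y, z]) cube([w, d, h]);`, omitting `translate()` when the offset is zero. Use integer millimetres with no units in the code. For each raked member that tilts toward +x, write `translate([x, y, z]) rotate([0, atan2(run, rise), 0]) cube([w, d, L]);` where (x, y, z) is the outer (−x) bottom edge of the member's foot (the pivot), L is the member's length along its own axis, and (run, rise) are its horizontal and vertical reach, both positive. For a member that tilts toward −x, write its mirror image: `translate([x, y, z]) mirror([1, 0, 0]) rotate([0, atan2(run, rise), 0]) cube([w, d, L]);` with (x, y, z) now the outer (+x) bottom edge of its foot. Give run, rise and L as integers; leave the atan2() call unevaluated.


// leg length = √(368² + 690²) = 782
// right-leg outer foot x = 2·368 + 90 = 826
// beam min-corner = (368, 0, 690)
translate([368, 0, 690]) cube([90, 1399, 66]);
translate([0, 69, 0]) rotate([0, atan2(368, 690), 0]) cube([32, 38, 782]);
translate([826, 69, 0]) mirror([1, 0, 0]) rotate([0, atan2(368, 690), 0]) cube([32, 38, 782]);
translate([0, 1292, 0]) rotate([0, atan2(368, 690), 0]) cube([32, 38, 782]);
translate([826, 1292, 0]) mirror([1, 0, 0]) rotate([0, atan2(368, 690), 0]) cube([32, 38, 782]);


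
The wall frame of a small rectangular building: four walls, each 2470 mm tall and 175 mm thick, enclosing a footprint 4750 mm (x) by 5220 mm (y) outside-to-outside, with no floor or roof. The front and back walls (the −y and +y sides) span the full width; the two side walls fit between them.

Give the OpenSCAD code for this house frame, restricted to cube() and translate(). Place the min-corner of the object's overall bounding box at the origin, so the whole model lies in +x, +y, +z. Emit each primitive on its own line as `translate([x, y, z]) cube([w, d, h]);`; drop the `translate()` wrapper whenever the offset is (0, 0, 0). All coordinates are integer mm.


cube([4750, 175, 2470]);
translate([0, 5045, 0]) cube([4750, 175, 2470]);
translate([0, 175, 0]) cube([175, 4870, 2470]);
translate([4575, 175, 0]) cube([175, 4870, 2470]);


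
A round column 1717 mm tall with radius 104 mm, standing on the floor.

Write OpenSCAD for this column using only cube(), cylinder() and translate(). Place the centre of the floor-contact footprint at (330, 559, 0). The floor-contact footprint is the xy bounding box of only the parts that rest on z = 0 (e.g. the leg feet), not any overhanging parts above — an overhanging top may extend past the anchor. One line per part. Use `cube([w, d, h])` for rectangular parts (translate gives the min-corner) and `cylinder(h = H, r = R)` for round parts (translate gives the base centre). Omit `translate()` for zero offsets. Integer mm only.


translate([330, 559, 0]) cylinder(h = 1717, r = 104);


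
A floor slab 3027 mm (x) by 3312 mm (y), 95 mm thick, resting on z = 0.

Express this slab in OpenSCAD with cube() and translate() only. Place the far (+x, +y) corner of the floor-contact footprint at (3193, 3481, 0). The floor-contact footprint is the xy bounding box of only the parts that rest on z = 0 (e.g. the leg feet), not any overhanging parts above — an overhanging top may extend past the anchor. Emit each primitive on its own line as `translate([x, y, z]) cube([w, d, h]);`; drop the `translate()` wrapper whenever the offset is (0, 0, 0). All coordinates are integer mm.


translate([166, 169, 0]) cube([3027, 3312, 95]);


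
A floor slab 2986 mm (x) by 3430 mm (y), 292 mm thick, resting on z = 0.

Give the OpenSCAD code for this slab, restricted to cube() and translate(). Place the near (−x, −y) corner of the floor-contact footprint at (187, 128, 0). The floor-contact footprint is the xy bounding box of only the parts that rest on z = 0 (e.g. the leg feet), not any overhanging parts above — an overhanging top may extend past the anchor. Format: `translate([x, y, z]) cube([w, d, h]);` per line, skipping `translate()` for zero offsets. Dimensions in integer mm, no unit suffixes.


translate([187, 128, 0]) cube([2986, 3430, 292]);


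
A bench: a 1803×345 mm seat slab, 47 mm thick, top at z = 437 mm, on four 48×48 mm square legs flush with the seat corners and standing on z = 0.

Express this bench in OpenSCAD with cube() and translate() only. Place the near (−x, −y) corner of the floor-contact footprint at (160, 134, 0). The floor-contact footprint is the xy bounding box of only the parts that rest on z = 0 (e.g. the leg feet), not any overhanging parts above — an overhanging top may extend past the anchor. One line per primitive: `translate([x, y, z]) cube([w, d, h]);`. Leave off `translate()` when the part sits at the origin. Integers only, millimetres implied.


// leg_h = 437 − 47 = 390
translate([160, 134, 390]) cube([1803, 345, 47]);
translate([160, 134, 0]) cube([48, 48, 390]);
translate([160, 431, 0]) cube([48, 48, 390]);
translate([1915, 134, 0]) cube([48, 48, 390]);
translate([1915, 431, 0]) cube([48, 48, 390]);


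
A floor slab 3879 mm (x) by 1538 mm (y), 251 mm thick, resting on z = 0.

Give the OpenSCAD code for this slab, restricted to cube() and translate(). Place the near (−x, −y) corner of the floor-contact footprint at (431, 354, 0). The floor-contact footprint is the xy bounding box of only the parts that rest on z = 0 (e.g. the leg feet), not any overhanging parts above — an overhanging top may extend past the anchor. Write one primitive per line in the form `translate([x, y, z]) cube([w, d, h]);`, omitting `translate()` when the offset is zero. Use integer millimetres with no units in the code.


translate([431, 354, 0]) cube([3879, 1538, 251]);


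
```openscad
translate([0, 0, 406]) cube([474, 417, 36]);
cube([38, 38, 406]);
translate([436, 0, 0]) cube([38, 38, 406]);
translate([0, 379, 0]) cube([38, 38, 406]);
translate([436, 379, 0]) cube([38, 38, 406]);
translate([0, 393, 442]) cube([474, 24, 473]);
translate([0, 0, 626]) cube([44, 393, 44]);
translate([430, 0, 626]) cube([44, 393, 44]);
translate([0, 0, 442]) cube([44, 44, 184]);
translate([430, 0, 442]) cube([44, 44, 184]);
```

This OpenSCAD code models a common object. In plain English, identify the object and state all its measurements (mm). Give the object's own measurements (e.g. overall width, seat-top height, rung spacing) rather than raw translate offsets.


A chair. The seat is a 474×417×36 mm slab with its top at z = 442 mm, on four 38×38 mm corner legs (flush with the seat edges, standing on z = 0). A flat backrest 24 mm thick, 473 mm tall, spans the full seat width and rises from the seat top along its +y edge, rear face flush with the rear of the seat. Two armrests of 44×44 mm section run along each side from the seat's front edge to the front of the backrest, top faces 228 mm above the seat top and outer faces flush with the seat's x-edges; a 44×44 mm post under the front of each armrest stands on the seat at the front corner.


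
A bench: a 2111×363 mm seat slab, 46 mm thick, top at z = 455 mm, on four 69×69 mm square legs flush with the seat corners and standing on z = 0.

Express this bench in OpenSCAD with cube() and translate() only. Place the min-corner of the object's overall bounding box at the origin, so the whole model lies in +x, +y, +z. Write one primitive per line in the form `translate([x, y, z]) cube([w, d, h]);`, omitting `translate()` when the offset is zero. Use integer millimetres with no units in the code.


translate([0, 0, 409]) cube([2111, 363, 46]);
cube([69, 69, 409]);
translate([0, 294, 0]) cube([69, 69, 409]);
translate([2042, 0, 0]) cube([69, 69, 409]);
translate([2042, 294, 0]) cube([69, 69, 409]);


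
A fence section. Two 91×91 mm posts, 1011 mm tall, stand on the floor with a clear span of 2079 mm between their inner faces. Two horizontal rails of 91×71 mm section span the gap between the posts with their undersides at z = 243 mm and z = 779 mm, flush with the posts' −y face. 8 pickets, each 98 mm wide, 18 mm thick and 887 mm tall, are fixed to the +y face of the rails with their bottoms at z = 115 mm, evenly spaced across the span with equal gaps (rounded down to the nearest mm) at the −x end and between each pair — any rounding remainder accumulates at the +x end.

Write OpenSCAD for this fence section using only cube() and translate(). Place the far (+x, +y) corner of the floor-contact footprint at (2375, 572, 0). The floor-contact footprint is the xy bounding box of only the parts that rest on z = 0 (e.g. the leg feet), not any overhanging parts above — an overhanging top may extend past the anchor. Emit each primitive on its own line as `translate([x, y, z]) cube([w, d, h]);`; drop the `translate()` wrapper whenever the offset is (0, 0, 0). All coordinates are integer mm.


translate([114, 481, 0]) cube([91, 91, 1011]);
translate([2284, 481, 0]) cube([91, 91, 1011]);
translate([205, 481, 243]) cube([2079, 91, 71]);
translate([205, 481, 779]) cube([2079, 91, 71]);
translate([348, 572, 115]) cube([98, 18, 887]);
translate([589, 572, 115]) cube([98, 18, 887]);
translate([830, 572, 115]) cube([98, 18, 887]);
translate([1071, 572, 115]) cube([98, 18, 887]);
translate([1312, 572, 115]) cube([98, 18, 887]);
translate([1553, 572, 115]) cube([98, 18, 887]);
translate([1794, 572, 115]) cube([98, 18, 887]);
translate([2035, 572, 115]) cube([98, 18, 887]);


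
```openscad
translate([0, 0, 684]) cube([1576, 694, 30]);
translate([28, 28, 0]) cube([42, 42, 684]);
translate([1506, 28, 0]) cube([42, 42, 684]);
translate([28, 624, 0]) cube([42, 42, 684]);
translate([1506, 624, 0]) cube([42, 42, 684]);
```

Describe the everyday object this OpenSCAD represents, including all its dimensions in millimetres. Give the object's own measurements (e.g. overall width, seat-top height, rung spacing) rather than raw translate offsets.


A table: top 1576 mm (x) × 694 mm (y), 30 mm thick, upper face at z = 714 mm, on four 42×42 mm square legs, each inset 28 mm from the nearest pair of top edges from z = 0 to the bottom of the top.


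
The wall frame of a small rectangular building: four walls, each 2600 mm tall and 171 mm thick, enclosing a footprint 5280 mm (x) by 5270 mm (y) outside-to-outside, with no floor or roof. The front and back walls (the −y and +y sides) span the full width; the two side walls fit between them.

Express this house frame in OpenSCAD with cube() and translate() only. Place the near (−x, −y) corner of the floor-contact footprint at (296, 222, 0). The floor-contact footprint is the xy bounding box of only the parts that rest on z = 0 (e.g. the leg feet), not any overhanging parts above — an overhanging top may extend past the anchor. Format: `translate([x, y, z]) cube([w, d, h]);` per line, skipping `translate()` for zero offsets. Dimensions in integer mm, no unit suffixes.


translate([296, 222, 0]) cube([5280, 171, 2600]);
translate([296, 5321, 0]) cube([5280, 171, 2600]);
translate([296, 393, 0]) cube([171, 4928, 2600]);
translate([5405, 393, 0]) cube([171, 4928, 2600]);
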